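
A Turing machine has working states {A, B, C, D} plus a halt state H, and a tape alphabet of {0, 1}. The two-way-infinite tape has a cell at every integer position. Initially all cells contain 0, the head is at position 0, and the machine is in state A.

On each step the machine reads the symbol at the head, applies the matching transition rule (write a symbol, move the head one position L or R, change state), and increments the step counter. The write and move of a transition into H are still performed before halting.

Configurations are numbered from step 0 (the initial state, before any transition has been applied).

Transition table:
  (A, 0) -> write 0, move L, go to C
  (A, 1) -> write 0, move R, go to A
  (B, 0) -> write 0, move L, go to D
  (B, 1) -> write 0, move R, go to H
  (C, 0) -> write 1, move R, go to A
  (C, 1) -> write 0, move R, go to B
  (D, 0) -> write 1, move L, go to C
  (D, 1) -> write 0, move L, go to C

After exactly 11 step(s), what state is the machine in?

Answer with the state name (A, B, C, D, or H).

Answer: C

Derivation:
Step 1: in state A at pos 0, read 0 -> (A,0)->write 0,move L,goto C. Now: state=C, head=-1, tape[-2..1]=0000 (head:  ^)
Step 2: in state C at pos -1, read 0 -> (C,0)->write 1,move R,goto A. Now: state=A, head=0, tape[-2..1]=0100 (head:   ^)
Step 3: in state A at pos 0, read 0 -> (A,0)->write 0,move L,goto C. Now: state=C, head=-1, tape[-2..1]=0100 (head:  ^)
Step 4: in state C at pos -1, read 1 -> (C,1)->write 0,move R,goto B. Now: state=B, head=0, tape[-2..1]=0000 (head:   ^)
Step 5: in state B at pos 0, read 0 -> (B,0)->write 0,move L,goto D. Now: state=D, head=-1, tape[-2..1]=0000 (head:  ^)
Step 6: in state D at pos -1, read 0 -> (D,0)->write 1,move L,goto C. Now: state=C, head=-2, tape[-3..1]=00100 (head:  ^)
Step 7: in state C at pos -2, read 0 -> (C,0)->write 1,move R,goto A. Now: state=A, head=-1, tape[-3..1]=01100 (head:   ^)
Step 8: in state A at pos -1, read 1 -> (A,1)->write 0,move R,goto A. Now: state=A, head=0, tape[-3..1]=01000 (head:    ^)
Step 9: in state A at pos 0, read 0 -> (A,0)->write 0,move L,goto C. Now: state=C, head=-1, tape[-3..1]=01000 (head:   ^)
Step 10: in state C at pos -1, read 0 -> (C,0)->write 1,move R,goto A. Now: state=A, head=0, tape[-3..1]=01100 (head:    ^)
Step 11: in state A at pos 0, read 0 -> (A,0)->write 0,move L,goto C. Now: state=C, head=-1, tape[-3..1]=01100 (head:   ^)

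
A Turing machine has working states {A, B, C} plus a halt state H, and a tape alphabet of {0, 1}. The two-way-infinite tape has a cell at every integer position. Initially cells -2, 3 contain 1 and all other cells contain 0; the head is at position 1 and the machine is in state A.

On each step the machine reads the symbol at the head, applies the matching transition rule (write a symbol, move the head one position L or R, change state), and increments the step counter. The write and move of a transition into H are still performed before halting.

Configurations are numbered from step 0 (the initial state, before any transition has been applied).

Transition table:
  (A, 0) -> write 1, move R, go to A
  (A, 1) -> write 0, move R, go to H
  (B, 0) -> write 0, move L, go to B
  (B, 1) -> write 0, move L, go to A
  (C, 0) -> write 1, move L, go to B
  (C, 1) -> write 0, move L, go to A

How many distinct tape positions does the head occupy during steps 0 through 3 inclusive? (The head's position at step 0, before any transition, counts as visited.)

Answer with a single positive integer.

Answer: 4

Derivation:
Step 1: in state A at pos 1, read 0 -> (A,0)->write 1,move R,goto A. Now: state=A, head=2, tape[-3..4]=01001010 (head:      ^)
Step 2: in state A at pos 2, read 0 -> (A,0)->write 1,move R,goto A. Now: state=A, head=3, tape[-3..4]=01001110 (head:       ^)
Step 3: in state A at pos 3, read 1 -> (A,1)->write 0,move R,goto H. Now: state=H, head=4, tape[-3..5]=010011000 (head:        ^)
Head positions at steps 0..3: starting at 1, distinct positions visited = {1, 2, 3, 4} -> 4 position(s)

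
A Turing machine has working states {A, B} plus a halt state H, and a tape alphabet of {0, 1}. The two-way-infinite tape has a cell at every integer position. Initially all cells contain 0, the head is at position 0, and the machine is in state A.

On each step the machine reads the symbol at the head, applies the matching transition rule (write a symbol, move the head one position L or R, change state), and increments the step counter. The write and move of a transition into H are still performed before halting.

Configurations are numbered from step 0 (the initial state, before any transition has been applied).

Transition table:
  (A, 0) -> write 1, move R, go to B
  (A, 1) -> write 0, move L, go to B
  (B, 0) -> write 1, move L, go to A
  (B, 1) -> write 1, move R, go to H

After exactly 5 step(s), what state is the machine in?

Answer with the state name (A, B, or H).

Step 1: in state A at pos 0, read 0 -> (A,0)->write 1,move R,goto B. Now: state=B, head=1, tape[-1..2]=0100 (head:   ^)
Step 2: in state B at pos 1, read 0 -> (B,0)->write 1,move L,goto A. Now: state=A, head=0, tape[-1..2]=0110 (head:  ^)
Step 3: in state A at pos 0, read 1 -> (A,1)->write 0,move L,goto B. Now: state=B, head=-1, tape[-2..2]=00010 (head:  ^)
Step 4: in state B at pos -1, read 0 -> (B,0)->write 1,move L,goto A. Now: state=A, head=-2, tape[-3..2]=001010 (head:  ^)
Step 5: in state A at pos -2, read 0 -> (A,0)->write 1,move R,goto B. Now: state=B, head=-1, tape[-3..2]=011010 (head:   ^)

Answer: B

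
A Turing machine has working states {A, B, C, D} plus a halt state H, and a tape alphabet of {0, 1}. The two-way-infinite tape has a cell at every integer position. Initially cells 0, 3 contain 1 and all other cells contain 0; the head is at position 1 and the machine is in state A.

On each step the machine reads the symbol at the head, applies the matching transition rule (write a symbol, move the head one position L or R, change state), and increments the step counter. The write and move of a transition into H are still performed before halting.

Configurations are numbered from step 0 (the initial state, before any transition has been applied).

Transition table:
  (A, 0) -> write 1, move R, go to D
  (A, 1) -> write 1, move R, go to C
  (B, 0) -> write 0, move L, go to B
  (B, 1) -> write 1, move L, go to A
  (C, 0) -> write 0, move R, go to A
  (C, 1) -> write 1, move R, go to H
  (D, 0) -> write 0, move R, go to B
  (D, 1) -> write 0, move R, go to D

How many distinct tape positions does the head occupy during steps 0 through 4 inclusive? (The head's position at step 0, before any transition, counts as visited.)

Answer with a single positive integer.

Answer: 3

Derivation:
Step 1: in state A at pos 1, read 0 -> (A,0)->write 1,move R,goto D. Now: state=D, head=2, tape[-1..4]=011010 (head:    ^)
Step 2: in state D at pos 2, read 0 -> (D,0)->write 0,move R,goto B. Now: state=B, head=3, tape[-1..4]=011010 (head:     ^)
Step 3: in state B at pos 3, read 1 -> (B,1)->write 1,move L,goto A. Now: state=A, head=2, tape[-1..4]=011010 (head:    ^)
Step 4: in state A at pos 2, read 0 -> (A,0)->write 1,move R,goto D. Now: state=D, head=3, tape[-1..4]=011110 (head:     ^)
Head positions at steps 0..4: starting at 1, distinct positions visited = {1, 2, 3} -> 3 position(s)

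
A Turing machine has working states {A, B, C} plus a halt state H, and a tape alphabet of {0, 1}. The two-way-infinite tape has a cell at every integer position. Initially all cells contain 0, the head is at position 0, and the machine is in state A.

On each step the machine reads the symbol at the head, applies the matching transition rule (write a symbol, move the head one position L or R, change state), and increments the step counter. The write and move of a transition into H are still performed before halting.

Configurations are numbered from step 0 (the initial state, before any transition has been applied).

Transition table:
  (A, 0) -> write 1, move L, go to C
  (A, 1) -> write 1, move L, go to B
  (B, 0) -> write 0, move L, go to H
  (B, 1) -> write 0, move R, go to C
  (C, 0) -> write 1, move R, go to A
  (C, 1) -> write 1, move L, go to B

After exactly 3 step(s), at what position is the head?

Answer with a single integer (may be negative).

Step 1: in state A at pos 0, read 0 -> (A,0)->write 1,move L,goto C. Now: state=C, head=-1, tape[-2..1]=0010 (head:  ^)
Step 2: in state C at pos -1, read 0 -> (C,0)->write 1,move R,goto A. Now: state=A, head=0, tape[-2..1]=0110 (head:   ^)
Step 3: in state A at pos 0, read 1 -> (A,1)->write 1,move L,goto B. Now: state=B, head=-1, tape[-2..1]=0110 (head:  ^)

Answer: -1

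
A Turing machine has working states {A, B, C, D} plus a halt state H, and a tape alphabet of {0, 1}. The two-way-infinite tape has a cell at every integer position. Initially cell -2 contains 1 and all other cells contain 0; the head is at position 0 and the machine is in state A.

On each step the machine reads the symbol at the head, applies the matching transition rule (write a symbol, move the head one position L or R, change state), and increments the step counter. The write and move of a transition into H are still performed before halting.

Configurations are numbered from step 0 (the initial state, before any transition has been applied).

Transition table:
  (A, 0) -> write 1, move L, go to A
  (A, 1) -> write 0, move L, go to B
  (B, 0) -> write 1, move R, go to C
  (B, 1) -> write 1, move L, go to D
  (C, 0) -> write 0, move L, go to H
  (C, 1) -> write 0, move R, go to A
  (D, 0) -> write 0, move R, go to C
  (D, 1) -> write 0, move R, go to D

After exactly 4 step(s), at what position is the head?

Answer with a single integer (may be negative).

Step 1: in state A at pos 0, read 0 -> (A,0)->write 1,move L,goto A. Now: state=A, head=-1, tape[-3..1]=01010 (head:   ^)
Step 2: in state A at pos -1, read 0 -> (A,0)->write 1,move L,goto A. Now: state=A, head=-2, tape[-3..1]=01110 (head:  ^)
Step 3: in state A at pos -2, read 1 -> (A,1)->write 0,move L,goto B. Now: state=B, head=-3, tape[-4..1]=000110 (head:  ^)
Step 4: in state B at pos -3, read 0 -> (B,0)->write 1,move R,goto C. Now: state=C, head=-2, tape[-4..1]=010110 (head:   ^)

Answer: -2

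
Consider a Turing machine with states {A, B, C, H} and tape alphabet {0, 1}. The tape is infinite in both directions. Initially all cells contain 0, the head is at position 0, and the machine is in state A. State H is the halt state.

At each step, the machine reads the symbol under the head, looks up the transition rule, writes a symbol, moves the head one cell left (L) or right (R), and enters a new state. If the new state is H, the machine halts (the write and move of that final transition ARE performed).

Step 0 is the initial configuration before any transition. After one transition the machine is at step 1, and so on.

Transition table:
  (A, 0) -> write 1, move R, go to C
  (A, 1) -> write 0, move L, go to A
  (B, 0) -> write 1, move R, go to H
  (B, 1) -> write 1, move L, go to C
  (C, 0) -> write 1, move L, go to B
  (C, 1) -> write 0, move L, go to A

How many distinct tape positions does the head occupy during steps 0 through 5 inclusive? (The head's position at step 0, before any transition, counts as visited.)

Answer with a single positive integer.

Answer: 4

Derivation:
Step 1: in state A at pos 0, read 0 -> (A,0)->write 1,move R,goto C. Now: state=C, head=1, tape[-1..2]=0100 (head:   ^)
Step 2: in state C at pos 1, read 0 -> (C,0)->write 1,move L,goto B. Now: state=B, head=0, tape[-1..2]=0110 (head:  ^)
Step 3: in state B at pos 0, read 1 -> (B,1)->write 1,move L,goto C. Now: state=C, head=-1, tape[-2..2]=00110 (head:  ^)
Step 4: in state C at pos -1, read 0 -> (C,0)->write 1,move L,goto B. Now: state=B, head=-2, tape[-3..2]=001110 (head:  ^)
Step 5: in state B at pos -2, read 0 -> (B,0)->write 1,move R,goto H. Now: state=H, head=-1, tape[-3..2]=011110 (head:   ^)
Head positions at steps 0..5: starting at 0, distinct positions visited = {-2, -1, 0, 1} -> 4 position(s)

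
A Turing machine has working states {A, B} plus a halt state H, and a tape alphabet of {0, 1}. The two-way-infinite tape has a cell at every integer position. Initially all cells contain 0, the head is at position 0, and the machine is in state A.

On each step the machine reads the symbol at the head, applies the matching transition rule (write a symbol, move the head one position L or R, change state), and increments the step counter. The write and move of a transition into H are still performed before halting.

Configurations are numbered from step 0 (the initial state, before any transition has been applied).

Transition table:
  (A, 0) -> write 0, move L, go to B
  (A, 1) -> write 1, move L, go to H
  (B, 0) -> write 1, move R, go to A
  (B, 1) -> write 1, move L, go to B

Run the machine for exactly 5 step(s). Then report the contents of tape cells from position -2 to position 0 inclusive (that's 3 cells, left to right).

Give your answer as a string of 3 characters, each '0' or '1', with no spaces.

Step 1: in state A at pos 0, read 0 -> (A,0)->write 0,move L,goto B. Now: state=B, head=-1, tape[-2..1]=0000 (head:  ^)
Step 2: in state B at pos -1, read 0 -> (B,0)->write 1,move R,goto A. Now: state=A, head=0, tape[-2..1]=0100 (head:   ^)
Step 3: in state A at pos 0, read 0 -> (A,0)->write 0,move L,goto B. Now: state=B, head=-1, tape[-2..1]=0100 (head:  ^)
Step 4: in state B at pos -1, read 1 -> (B,1)->write 1,move L,goto B. Now: state=B, head=-2, tape[-3..1]=00100 (head:  ^)
Step 5: in state B at pos -2, read 0 -> (B,0)->write 1,move R,goto A. Now: state=A, head=-1, tape[-3..1]=01100 (head:   ^)

Answer: 110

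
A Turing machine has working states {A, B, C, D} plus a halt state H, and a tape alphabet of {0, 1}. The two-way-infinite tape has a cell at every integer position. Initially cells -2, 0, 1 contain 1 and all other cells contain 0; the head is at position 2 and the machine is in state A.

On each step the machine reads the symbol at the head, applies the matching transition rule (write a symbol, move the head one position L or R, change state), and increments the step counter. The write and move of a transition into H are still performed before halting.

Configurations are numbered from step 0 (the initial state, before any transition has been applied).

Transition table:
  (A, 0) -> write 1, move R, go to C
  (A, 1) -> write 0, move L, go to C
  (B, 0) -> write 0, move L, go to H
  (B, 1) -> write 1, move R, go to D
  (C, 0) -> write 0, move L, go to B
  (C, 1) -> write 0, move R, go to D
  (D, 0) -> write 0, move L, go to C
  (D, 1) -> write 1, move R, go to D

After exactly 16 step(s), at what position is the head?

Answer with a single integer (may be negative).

Answer: 0

Derivation:
Step 1: in state A at pos 2, read 0 -> (A,0)->write 1,move R,goto C. Now: state=C, head=3, tape[-3..4]=01011100 (head:       ^)
Step 2: in state C at pos 3, read 0 -> (C,0)->write 0,move L,goto B. Now: state=B, head=2, tape[-3..4]=01011100 (head:      ^)
Step 3: in state B at pos 2, read 1 -> (B,1)->write 1,move R,goto D. Now: state=D, head=3, tape[-3..4]=01011100 (head:       ^)
Step 4: in state D at pos 3, read 0 -> (D,0)->write 0,move L,goto C. Now: state=C, head=2, tape[-3..4]=01011100 (head:      ^)
Step 5: in state C at pos 2, read 1 -> (C,1)->write 0,move R,goto D. Now: state=D, head=3, tape[-3..4]=01011000 (head:       ^)
Step 6: in state D at pos 3, read 0 -> (D,0)->write 0,move L,goto C. Now: state=C, head=2, tape[-3..4]=01011000 (head:      ^)
Step 7: in state C at pos 2, read 0 -> (C,0)->write 0,move L,goto B. Now: state=B, head=1, tape[-3..4]=01011000 (head:     ^)
Step 8: in state B at pos 1, read 1 -> (B,1)->write 1,move R,goto D. Now: state=D, head=2, tape[-3..4]=01011000 (head:      ^)
Step 9: in state D at pos 2, read 0 -> (D,0)->write 0,move L,goto C. Now: state=C, head=1, tape[-3..4]=01011000 (head:     ^)
Step 10: in state C at pos 1, read 1 -> (C,1)->write 0,move R,goto D. Now: state=D, head=2, tape[-3..4]=01010000 (head:      ^)
Step 11: in state D at pos 2, read 0 -> (D,0)->write 0,move L,goto C. Now: state=C, head=1, tape[-3..4]=01010000 (head:     ^)
Step 12: in state C at pos 1, read 0 -> (C,0)->write 0,move L,goto B. Now: state=B, head=0, tape[-3..4]=01010000 (head:    ^)
Step 13: in state B at pos 0, read 1 -> (B,1)->write 1,move R,goto D. Now: state=D, head=1, tape[-3..4]=01010000 (head:     ^)
Step 14: in state D at pos 1, read 0 -> (D,0)->write 0,move L,goto C. Now: state=C, head=0, tape[-3..4]=01010000 (head:    ^)
Step 15: in state C at pos 0, read 1 -> (C,1)->write 0,move R,goto D. Now: state=D, head=1, tape[-3..4]=01000000 (head:     ^)
Step 16: in state D at pos 1, read 0 -> (D,0)->write 0,move L,goto C. Now: state=C, head=0, tape[-3..4]=01000000 (head:    ^)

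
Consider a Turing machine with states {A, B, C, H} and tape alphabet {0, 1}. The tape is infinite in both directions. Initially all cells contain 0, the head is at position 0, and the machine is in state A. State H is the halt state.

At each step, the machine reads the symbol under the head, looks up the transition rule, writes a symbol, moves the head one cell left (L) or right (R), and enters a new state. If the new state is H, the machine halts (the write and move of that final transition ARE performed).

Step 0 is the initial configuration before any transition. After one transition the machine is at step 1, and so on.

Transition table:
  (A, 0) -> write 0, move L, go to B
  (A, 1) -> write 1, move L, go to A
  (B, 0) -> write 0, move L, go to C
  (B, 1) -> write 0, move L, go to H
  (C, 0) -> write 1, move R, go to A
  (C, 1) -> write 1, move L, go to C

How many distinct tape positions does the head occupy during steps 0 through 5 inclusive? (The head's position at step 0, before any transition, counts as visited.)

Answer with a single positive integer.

Step 1: in state A at pos 0, read 0 -> (A,0)->write 0,move L,goto B. Now: state=B, head=-1, tape[-2..1]=0000 (head:  ^)
Step 2: in state B at pos -1, read 0 -> (B,0)->write 0,move L,goto C. Now: state=C, head=-2, tape[-3..1]=00000 (head:  ^)
Step 3: in state C at pos -2, read 0 -> (C,0)->write 1,move R,goto A. Now: state=A, head=-1, tape[-3..1]=01000 (head:   ^)
Step 4: in state A at pos -1, read 0 -> (A,0)->write 0,move L,goto B. Now: state=B, head=-2, tape[-3..1]=01000 (head:  ^)
Step 5: in state B at pos -2, read 1 -> (B,1)->write 0,move L,goto H. Now: state=H, head=-3, tape[-4..1]=000000 (head:  ^)
Head positions at steps 0..5: starting at 0, distinct positions visited = {-3, -2, -1, 0} -> 4 position(s)

Answer: 4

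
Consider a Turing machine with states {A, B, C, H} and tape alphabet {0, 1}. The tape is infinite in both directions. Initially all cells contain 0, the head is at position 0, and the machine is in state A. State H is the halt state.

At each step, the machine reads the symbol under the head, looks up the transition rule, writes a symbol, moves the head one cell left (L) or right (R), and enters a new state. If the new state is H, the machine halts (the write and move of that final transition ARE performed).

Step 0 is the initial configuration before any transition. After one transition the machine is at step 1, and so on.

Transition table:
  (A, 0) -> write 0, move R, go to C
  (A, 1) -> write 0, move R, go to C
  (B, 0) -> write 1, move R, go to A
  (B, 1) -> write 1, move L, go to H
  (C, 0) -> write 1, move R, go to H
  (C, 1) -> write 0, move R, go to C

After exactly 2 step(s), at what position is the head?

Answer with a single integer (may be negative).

Step 1: in state A at pos 0, read 0 -> (A,0)->write 0,move R,goto C. Now: state=C, head=1, tape[-1..2]=0000 (head:   ^)
Step 2: in state C at pos 1, read 0 -> (C,0)->write 1,move R,goto H. Now: state=H, head=2, tape[-1..3]=00100 (head:    ^)

Answer: 2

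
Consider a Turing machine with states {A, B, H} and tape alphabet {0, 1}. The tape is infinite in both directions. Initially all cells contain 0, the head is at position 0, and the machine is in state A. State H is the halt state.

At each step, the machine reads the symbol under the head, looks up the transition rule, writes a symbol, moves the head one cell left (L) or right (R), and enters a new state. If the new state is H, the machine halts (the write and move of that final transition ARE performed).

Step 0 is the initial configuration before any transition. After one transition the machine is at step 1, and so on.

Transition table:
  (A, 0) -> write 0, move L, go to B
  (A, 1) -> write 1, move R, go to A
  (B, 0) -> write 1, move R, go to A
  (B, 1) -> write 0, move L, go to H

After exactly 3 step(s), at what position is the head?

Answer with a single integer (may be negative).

Step 1: in state A at pos 0, read 0 -> (A,0)->write 0,move L,goto B. Now: state=B, head=-1, tape[-2..1]=0000 (head:  ^)
Step 2: in state B at pos -1, read 0 -> (B,0)->write 1,move R,goto A. Now: state=A, head=0, tape[-2..1]=0100 (head:   ^)
Step 3: in state A at pos 0, read 0 -> (A,0)->write 0,move L,goto B. Now: state=B, head=-1, tape[-2..1]=0100 (head:  ^)

Answer: -1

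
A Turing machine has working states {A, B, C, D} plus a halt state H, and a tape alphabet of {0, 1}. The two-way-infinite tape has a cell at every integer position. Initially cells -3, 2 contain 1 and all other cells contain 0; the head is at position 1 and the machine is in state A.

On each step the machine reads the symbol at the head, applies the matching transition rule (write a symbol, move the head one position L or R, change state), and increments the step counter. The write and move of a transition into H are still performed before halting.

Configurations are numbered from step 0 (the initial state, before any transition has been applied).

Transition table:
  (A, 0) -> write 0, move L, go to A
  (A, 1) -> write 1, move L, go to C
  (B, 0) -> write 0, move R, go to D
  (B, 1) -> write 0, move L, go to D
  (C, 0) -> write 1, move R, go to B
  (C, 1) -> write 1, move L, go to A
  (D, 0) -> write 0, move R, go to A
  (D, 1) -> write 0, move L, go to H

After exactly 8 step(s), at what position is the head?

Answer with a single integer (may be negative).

Answer: -5

Derivation:
Step 1: in state A at pos 1, read 0 -> (A,0)->write 0,move L,goto A. Now: state=A, head=0, tape[-4..3]=01000010 (head:     ^)
Step 2: in state A at pos 0, read 0 -> (A,0)->write 0,move L,goto A. Now: state=A, head=-1, tape[-4..3]=01000010 (head:    ^)
Step 3: in state A at pos -1, read 0 -> (A,0)->write 0,move L,goto A. Now: state=A, head=-2, tape[-4..3]=01000010 (head:   ^)
Step 4: in state A at pos -2, read 0 -> (A,0)->write 0,move L,goto A. Now: state=A, head=-3, tape[-4..3]=01000010 (head:  ^)
Step 5: in state A at pos -3, read 1 -> (A,1)->write 1,move L,goto C. Now: state=C, head=-4, tape[-5..3]=001000010 (head:  ^)
Step 6: in state C at pos -4, read 0 -> (C,0)->write 1,move R,goto B. Now: state=B, head=-3, tape[-5..3]=011000010 (head:   ^)
Step 7: in state B at pos -3, read 1 -> (B,1)->write 0,move L,goto D. Now: state=D, head=-4, tape[-5..3]=010000010 (head:  ^)
Step 8: in state D at pos -4, read 1 -> (D,1)->write 0,move L,goto H. Now: state=H, head=-5, tape[-6..3]=0000000010 (head:  ^)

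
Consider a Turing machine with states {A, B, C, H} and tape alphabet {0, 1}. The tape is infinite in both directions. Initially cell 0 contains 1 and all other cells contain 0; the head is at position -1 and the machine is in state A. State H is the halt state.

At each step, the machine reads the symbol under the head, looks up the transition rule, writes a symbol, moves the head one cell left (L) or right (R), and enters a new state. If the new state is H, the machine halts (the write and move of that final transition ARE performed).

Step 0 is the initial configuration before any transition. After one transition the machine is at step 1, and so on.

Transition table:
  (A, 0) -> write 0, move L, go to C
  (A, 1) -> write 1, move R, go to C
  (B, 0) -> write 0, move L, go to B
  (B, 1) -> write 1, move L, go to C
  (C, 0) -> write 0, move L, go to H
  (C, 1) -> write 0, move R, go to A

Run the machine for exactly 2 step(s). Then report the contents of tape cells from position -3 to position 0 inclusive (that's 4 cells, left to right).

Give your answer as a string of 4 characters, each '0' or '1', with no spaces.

Answer: 0001

Derivation:
Step 1: in state A at pos -1, read 0 -> (A,0)->write 0,move L,goto C. Now: state=C, head=-2, tape[-3..1]=00010 (head:  ^)
Step 2: in state C at pos -2, read 0 -> (C,0)->write 0,move L,goto H. Now: state=H, head=-3, tape[-4..1]=000010 (head:  ^)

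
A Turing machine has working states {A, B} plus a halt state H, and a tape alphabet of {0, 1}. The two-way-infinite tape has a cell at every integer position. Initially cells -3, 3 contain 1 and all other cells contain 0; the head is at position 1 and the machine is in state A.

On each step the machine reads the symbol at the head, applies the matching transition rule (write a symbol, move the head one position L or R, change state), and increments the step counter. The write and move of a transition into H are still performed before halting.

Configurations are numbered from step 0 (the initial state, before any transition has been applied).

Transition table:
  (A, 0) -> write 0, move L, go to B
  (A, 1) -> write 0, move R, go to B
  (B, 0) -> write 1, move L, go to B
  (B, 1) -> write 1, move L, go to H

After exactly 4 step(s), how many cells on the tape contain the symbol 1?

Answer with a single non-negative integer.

Answer: 5

Derivation:
Step 1: in state A at pos 1, read 0 -> (A,0)->write 0,move L,goto B. Now: state=B, head=0, tape[-4..4]=010000010 (head:     ^)
Step 2: in state B at pos 0, read 0 -> (B,0)->write 1,move L,goto B. Now: state=B, head=-1, tape[-4..4]=010010010 (head:    ^)
Step 3: in state B at pos -1, read 0 -> (B,0)->write 1,move L,goto B. Now: state=B, head=-2, tape[-4..4]=010110010 (head:   ^)
Step 4: in state B at pos -2, read 0 -> (B,0)->write 1,move L,goto B. Now: state=B, head=-3, tape[-4..4]=011110010 (head:  ^)
Cells containing 1 after step 4: {-3, -2, -1, 0, 3} -> 5 cell(s)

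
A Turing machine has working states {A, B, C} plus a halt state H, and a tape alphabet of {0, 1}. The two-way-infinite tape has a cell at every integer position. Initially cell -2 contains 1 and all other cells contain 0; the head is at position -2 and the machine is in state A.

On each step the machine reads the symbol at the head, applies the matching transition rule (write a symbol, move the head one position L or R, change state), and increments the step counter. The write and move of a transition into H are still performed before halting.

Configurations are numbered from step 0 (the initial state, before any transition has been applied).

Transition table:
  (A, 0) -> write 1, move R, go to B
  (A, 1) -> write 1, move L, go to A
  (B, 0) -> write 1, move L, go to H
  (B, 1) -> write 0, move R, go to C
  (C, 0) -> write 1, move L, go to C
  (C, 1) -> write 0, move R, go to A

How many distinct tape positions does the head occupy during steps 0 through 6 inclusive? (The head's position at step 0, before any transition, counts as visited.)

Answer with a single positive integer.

Answer: 3

Derivation:
Step 1: in state A at pos -2, read 1 -> (A,1)->write 1,move L,goto A. Now: state=A, head=-3, tape[-4..-1]=0010 (head:  ^)
Step 2: in state A at pos -3, read 0 -> (A,0)->write 1,move R,goto B. Now: state=B, head=-2, tape[-4..-1]=0110 (head:   ^)
Step 3: in state B at pos -2, read 1 -> (B,1)->write 0,move R,goto C. Now: state=C, head=-1, tape[-4..0]=01000 (head:    ^)
Step 4: in state C at pos -1, read 0 -> (C,0)->write 1,move L,goto C. Now: state=C, head=-2, tape[-4..0]=01010 (head:   ^)
Step 5: in state C at pos -2, read 0 -> (C,0)->write 1,move L,goto C. Now: state=C, head=-3, tape[-4..0]=01110 (head:  ^)
Step 6: in state C at pos -3, read 1 -> (C,1)->write 0,move R,goto A. Now: state=A, head=-2, tape[-4..0]=00110 (head:   ^)
Head positions at steps 0..6: starting at -2, distinct positions visited = {-3, -2, -1} -> 3 position(s)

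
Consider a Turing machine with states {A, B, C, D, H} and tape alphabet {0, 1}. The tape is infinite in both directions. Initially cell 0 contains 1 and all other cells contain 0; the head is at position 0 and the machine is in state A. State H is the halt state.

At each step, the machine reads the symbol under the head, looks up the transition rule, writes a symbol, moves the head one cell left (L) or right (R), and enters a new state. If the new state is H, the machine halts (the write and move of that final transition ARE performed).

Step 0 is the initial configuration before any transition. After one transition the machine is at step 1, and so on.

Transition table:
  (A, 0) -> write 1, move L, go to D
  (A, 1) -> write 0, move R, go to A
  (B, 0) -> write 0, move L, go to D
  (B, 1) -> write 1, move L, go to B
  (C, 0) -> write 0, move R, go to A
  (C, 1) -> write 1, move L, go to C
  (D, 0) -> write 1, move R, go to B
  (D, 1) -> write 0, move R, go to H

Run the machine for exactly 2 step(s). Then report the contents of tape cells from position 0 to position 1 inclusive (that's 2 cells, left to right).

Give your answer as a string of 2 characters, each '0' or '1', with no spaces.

Step 1: in state A at pos 0, read 1 -> (A,1)->write 0,move R,goto A. Now: state=A, head=1, tape[-1..2]=0000 (head:   ^)
Step 2: in state A at pos 1, read 0 -> (A,0)->write 1,move L,goto D. Now: state=D, head=0, tape[-1..2]=0010 (head:  ^)

Answer: 01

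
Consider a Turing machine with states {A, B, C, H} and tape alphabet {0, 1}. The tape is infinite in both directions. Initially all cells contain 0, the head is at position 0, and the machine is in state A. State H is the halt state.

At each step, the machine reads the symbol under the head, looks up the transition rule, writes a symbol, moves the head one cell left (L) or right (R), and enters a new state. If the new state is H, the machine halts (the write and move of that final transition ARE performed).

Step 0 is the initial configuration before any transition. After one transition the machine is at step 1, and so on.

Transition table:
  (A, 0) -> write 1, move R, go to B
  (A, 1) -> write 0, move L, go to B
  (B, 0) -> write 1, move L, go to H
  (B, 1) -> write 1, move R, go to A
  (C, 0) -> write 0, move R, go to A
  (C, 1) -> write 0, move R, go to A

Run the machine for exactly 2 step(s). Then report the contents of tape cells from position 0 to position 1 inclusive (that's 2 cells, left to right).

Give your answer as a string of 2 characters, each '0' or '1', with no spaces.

Answer: 11

Derivation:
Step 1: in state A at pos 0, read 0 -> (A,0)->write 1,move R,goto B. Now: state=B, head=1, tape[-1..2]=0100 (head:   ^)
Step 2: in state B at pos 1, read 0 -> (B,0)->write 1,move L,goto H. Now: state=H, head=0, tape[-1..2]=0110 (head:  ^)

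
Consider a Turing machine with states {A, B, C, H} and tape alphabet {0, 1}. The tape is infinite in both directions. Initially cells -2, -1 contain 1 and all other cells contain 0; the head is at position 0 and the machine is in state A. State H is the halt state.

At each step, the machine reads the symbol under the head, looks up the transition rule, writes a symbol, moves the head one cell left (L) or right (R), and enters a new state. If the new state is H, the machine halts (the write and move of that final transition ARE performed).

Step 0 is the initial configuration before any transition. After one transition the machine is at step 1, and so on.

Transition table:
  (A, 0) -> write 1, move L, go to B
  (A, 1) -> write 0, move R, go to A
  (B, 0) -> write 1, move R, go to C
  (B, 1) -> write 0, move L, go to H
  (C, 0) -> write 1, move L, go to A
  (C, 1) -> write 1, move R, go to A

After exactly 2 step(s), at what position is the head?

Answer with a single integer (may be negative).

Step 1: in state A at pos 0, read 0 -> (A,0)->write 1,move L,goto B. Now: state=B, head=-1, tape[-3..1]=01110 (head:   ^)
Step 2: in state B at pos -1, read 1 -> (B,1)->write 0,move L,goto H. Now: state=H, head=-2, tape[-3..1]=01010 (head:  ^)

Answer: -2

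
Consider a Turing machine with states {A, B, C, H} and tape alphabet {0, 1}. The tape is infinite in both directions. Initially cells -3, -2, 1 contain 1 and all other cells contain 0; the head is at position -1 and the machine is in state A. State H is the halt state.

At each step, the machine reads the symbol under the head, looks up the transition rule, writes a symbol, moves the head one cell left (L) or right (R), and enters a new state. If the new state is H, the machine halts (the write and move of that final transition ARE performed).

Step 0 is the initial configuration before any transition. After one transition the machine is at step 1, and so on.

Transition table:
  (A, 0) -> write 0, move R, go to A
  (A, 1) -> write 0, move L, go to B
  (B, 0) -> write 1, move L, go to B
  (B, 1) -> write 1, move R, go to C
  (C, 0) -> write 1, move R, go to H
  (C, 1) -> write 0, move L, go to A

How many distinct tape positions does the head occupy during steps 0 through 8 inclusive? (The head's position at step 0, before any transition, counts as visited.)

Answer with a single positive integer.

Step 1: in state A at pos -1, read 0 -> (A,0)->write 0,move R,goto A. Now: state=A, head=0, tape[-4..2]=0110010 (head:     ^)
Step 2: in state A at pos 0, read 0 -> (A,0)->write 0,move R,goto A. Now: state=A, head=1, tape[-4..2]=0110010 (head:      ^)
Step 3: in state A at pos 1, read 1 -> (A,1)->write 0,move L,goto B. Now: state=B, head=0, tape[-4..2]=0110000 (head:     ^)
Step 4: in state B at pos 0, read 0 -> (B,0)->write 1,move L,goto B. Now: state=B, head=-1, tape[-4..2]=0110100 (head:    ^)
Step 5: in state B at pos -1, read 0 -> (B,0)->write 1,move L,goto B. Now: state=B, head=-2, tape[-4..2]=0111100 (head:   ^)
Step 6: in state B at pos -2, read 1 -> (B,1)->write 1,move R,goto C. Now: state=C, head=-1, tape[-4..2]=0111100 (head:    ^)
Step 7: in state C at pos -1, read 1 -> (C,1)->write 0,move L,goto A. Now: state=A, head=-2, tape[-4..2]=0110100 (head:   ^)
Step 8: in state A at pos -2, read 1 -> (A,1)->write 0,move L,goto B. Now: state=B, head=-3, tape[-4..2]=0100100 (head:  ^)
Head positions at steps 0..8: starting at -1, distinct positions visited = {-3, -2, -1, 0, 1} -> 5 position(s)

Answer: 5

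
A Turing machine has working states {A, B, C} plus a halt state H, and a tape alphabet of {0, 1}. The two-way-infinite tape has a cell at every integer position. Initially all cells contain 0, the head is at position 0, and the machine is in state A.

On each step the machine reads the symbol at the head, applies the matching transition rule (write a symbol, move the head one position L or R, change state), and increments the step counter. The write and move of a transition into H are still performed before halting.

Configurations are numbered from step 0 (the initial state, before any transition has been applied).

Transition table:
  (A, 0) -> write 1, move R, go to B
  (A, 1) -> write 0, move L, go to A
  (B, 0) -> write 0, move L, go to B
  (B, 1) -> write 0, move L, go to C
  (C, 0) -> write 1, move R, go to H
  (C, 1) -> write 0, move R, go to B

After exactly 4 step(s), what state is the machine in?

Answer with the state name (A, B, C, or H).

Step 1: in state A at pos 0, read 0 -> (A,0)->write 1,move R,goto B. Now: state=B, head=1, tape[-1..2]=0100 (head:   ^)
Step 2: in state B at pos 1, read 0 -> (B,0)->write 0,move L,goto B. Now: state=B, head=0, tape[-1..2]=0100 (head:  ^)
Step 3: in state B at pos 0, read 1 -> (B,1)->write 0,move L,goto C. Now: state=C, head=-1, tape[-2..2]=00000 (head:  ^)
Step 4: in state C at pos -1, read 0 -> (C,0)->write 1,move R,goto H. Now: state=H, head=0, tape[-2..2]=01000 (head:   ^)

Answer: H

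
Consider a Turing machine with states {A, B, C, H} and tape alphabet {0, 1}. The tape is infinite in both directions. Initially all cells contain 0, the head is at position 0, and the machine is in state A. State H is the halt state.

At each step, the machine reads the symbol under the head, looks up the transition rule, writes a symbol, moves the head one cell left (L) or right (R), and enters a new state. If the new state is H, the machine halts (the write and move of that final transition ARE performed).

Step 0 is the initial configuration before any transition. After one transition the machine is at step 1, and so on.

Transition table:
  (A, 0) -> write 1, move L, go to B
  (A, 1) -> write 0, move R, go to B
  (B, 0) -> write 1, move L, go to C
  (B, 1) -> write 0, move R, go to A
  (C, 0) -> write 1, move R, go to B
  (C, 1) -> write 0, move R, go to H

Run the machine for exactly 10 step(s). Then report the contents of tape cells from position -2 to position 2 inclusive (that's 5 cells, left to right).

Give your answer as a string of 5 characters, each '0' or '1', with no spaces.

Answer: 10111

Derivation:
Step 1: in state A at pos 0, read 0 -> (A,0)->write 1,move L,goto B. Now: state=B, head=-1, tape[-2..1]=0010 (head:  ^)
Step 2: in state B at pos -1, read 0 -> (B,0)->write 1,move L,goto C. Now: state=C, head=-2, tape[-3..1]=00110 (head:  ^)
Step 3: in state C at pos -2, read 0 -> (C,0)->write 1,move R,goto B. Now: state=B, head=-1, tape[-3..1]=01110 (head:   ^)
Step 4: in state B at pos -1, read 1 -> (B,1)->write 0,move R,goto A. Now: state=A, head=0, tape[-3..1]=01010 (head:    ^)
Step 5: in state A at pos 0, read 1 -> (A,1)->write 0,move R,goto B. Now: state=B, head=1, tape[-3..2]=010000 (head:     ^)
Step 6: in state B at pos 1, read 0 -> (B,0)->write 1,move L,goto C. Now: state=C, head=0, tape[-3..2]=010010 (head:    ^)
Step 7: in state C at pos 0, read 0 -> (C,0)->write 1,move R,goto B. Now: state=B, head=1, tape[-3..2]=010110 (head:     ^)
Step 8: in state B at pos 1, read 1 -> (B,1)->write 0,move R,goto A. Now: state=A, head=2, tape[-3..3]=0101000 (head:      ^)
Step 9: in state A at pos 2, read 0 -> (A,0)->write 1,move L,goto B. Now: state=B, head=1, tape[-3..3]=0101010 (head:     ^)
Step 10: in state B at pos 1, read 0 -> (B,0)->write 1,move L,goto C. Now: state=C, head=0, tape[-3..3]=0101110 (head:    ^)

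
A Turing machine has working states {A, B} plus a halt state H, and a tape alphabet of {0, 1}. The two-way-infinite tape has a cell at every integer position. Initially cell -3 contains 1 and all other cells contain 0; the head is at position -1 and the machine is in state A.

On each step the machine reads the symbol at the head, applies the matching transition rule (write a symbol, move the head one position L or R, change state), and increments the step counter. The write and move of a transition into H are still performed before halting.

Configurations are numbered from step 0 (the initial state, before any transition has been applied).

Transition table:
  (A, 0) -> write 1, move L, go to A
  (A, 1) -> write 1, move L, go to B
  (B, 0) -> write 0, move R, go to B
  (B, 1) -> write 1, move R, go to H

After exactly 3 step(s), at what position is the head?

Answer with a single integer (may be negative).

Step 1: in state A at pos -1, read 0 -> (A,0)->write 1,move L,goto A. Now: state=A, head=-2, tape[-4..0]=01010 (head:   ^)
Step 2: in state A at pos -2, read 0 -> (A,0)->write 1,move L,goto A. Now: state=A, head=-3, tape[-4..0]=01110 (head:  ^)
Step 3: in state A at pos -3, read 1 -> (A,1)->write 1,move L,goto B. Now: state=B, head=-4, tape[-5..0]=001110 (head:  ^)

Answer: -4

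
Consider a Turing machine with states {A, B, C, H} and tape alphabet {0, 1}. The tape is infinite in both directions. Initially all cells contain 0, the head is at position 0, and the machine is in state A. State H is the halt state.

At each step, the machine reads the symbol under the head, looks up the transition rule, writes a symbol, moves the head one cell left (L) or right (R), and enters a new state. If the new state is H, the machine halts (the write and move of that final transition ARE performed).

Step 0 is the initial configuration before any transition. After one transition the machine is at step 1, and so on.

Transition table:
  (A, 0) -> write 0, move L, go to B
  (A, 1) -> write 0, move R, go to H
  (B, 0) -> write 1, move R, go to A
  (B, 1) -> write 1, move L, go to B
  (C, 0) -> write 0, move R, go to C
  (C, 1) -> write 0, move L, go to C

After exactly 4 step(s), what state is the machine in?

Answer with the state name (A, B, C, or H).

Step 1: in state A at pos 0, read 0 -> (A,0)->write 0,move L,goto B. Now: state=B, head=-1, tape[-2..1]=0000 (head:  ^)
Step 2: in state B at pos -1, read 0 -> (B,0)->write 1,move R,goto A. Now: state=A, head=0, tape[-2..1]=0100 (head:   ^)
Step 3: in state A at pos 0, read 0 -> (A,0)->write 0,move L,goto B. Now: state=B, head=-1, tape[-2..1]=0100 (head:  ^)
Step 4: in state B at pos -1, read 1 -> (B,1)->write 1,move L,goto B. Now: state=B, head=-2, tape[-3..1]=00100 (head:  ^)

Answer: B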